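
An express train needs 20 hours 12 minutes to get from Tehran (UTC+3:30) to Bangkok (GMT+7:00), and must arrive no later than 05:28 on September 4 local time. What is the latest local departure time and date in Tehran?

05:46 on September 3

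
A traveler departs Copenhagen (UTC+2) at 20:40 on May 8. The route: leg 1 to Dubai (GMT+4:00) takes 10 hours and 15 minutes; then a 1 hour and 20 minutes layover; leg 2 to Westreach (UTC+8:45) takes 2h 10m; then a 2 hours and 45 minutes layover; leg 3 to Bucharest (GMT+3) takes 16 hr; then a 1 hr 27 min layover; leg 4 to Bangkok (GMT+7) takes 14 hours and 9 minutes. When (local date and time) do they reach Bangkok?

01:46 on May 11

Convert departure to UTC: 20:40 − 2:00 = 18:40 UTC on May 8.
Add 10 hours 15 minutes leg 1 → 04:55 UTC (May 9).
Add 1 hour 20 minutes layover in Dubai → 06:15 UTC.
Add 2 hours and 10 minutes leg 2 → 08:25 UTC.
Add 2 hours and 45 minutes layover in Westreach → 11:10 UTC.
Add 16 hours leg 3 → 03:10 UTC (May 10).
Add 1 hour and 27 minutes layover in Bucharest → 04:37 UTC.
Add 14 hours 9 minutes leg 4 → 18:46 UTC.
Bangkok is UTC+7:00, so local arrival = 18:46 + 7:00 = 01:46 on May 11.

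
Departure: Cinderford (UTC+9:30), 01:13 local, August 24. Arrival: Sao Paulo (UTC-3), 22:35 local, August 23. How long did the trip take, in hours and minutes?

Departure in UTC: 01:13 − 9:30 = 15:43 on Aug 23.
Arrival in UTC: 22:35 + 3:00 = 01:35 on Aug 24.
Elapsed = 01:35 − 15:43 (+1 day) = 9 hours 52 minutes.

9 hours 52 minutes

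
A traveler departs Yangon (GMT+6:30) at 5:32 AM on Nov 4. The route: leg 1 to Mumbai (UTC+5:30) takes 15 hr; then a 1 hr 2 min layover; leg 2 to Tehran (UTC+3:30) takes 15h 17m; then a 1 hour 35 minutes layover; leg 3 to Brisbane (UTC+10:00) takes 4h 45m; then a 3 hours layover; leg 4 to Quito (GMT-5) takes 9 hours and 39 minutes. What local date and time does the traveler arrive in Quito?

8:20 PM on Nov 5

Convert departure to UTC: 5:32 AM − 6:30 = 11:02 PM UTC on Nov 3.
Add 15 hours leg 1 → 2:02 PM UTC (Nov 4).
Add 1 hour and 2 minutes layover in Mumbai → 3:04 PM UTC.
Add 15 hours and 17 minutes leg 2 → 6:21 AM UTC (Nov 5).
Add 1 hour and 35 minutes layover in Tehran → 7:56 AM UTC.
Add 4 hours and 45 minutes leg 3 → 12:41 PM UTC.
Add 3 hours layover in Brisbane → 3:41 PM UTC.
Add 9 hours 39 minutes leg 4 → 1:20 AM UTC (Nov 6).
Quito is UTC−5:00, so local arrival = 1:20 AM − 5:00 = 8:20 PM on Nov 5.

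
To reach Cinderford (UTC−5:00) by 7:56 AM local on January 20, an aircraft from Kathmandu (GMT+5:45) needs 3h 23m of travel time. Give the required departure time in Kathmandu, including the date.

Target arrival in UTC: 7:56 AM + 5:00 = 12:56 PM on Jan 20.
Subtract 3 hours and 23 minutes → departure 9:33 AM UTC on Jan 20.
Kathmandu is UTC+5:45: 9:33 AM + 5:45 = 3:18 PM on Jan 20.

3:18 PM on January 20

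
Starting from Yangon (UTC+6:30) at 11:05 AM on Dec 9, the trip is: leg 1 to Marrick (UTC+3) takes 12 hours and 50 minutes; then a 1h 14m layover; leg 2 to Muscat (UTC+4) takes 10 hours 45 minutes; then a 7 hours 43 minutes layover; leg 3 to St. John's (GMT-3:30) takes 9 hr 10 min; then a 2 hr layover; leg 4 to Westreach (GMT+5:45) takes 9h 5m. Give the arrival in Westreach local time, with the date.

3:07 PM on December 11

Convert departure to UTC: 11:05 AM − 6:30 = 4:35 AM UTC on Dec 9.
Add 12 hours 50 minutes leg 1 → 5:25 PM UTC.
Add 1 hour and 14 minutes layover in Marrick → 6:39 PM UTC.
Add 10 hours 45 minutes leg 2 → 5:24 AM UTC (Dec 10).
Add 7 hours and 43 minutes layover in Muscat → 1:07 PM UTC.
Add 9 hours and 10 minutes leg 3 → 10:17 PM UTC.
Add 2 hours layover in St. John's → 12:17 AM UTC (Dec 11).
Add 9 hours and 5 minutes leg 4 → 9:22 AM UTC.
Westreach is UTC+5:45, so local arrival = 9:22 AM + 5:45 = 3:07 PM on Dec 11.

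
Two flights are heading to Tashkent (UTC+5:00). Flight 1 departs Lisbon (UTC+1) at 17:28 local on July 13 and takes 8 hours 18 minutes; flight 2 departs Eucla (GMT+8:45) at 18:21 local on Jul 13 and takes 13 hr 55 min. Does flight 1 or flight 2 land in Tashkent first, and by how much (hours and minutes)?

Flight 1 in UTC: 17:28 − 1:00 = 16:28 on Jul 13.
+8 hours 18 minutes → arrive 00:46 UTC on Jul 14.
Flight 2 in UTC: 18:21 − 8:45 = 09:36 on Jul 13.
+13 hours and 55 minutes → arrive 23:31 UTC on Jul 13.
Flight 2 lands earlier by 1 hour 15 minutes.

the second, by 1 hour 15 minutes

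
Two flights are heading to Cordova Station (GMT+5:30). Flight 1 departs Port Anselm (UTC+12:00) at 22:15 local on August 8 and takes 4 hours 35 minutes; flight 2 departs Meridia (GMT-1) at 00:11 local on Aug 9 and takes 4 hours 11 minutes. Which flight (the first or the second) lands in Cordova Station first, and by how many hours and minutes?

Flight 1 in UTC: 22:15 − 12:00 = 10:15 on Aug 8.
+4 hours 35 minutes → arrive 14:50 UTC on Aug 8.
Flight 2 in UTC: 00:11 + 1:00 = 01:11 on Aug 9.
+4 hours 11 minutes → arrive 05:22 UTC on Aug 9.
Flight 1 lands earlier by 14 hours 32 minutes.

the first, by 14 hours 32 minutes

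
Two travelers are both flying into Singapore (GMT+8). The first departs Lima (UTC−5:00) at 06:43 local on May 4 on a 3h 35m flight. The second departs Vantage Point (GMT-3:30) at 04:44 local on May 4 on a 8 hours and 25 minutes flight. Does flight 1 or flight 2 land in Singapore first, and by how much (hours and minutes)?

Flight 1 in UTC: 06:43 + 5:00 = 11:43 on May 4.
+3 hours and 35 minutes → arrive 15:18 UTC on May 4.
Flight 2 in UTC: 04:44 + 3:30 = 08:14 on May 4.
+8 hours 25 minutes → arrive 16:39 UTC on May 4.
Flight 1 lands earlier by 1 hour 21 minutes.

the first, by 1 hour 21 minutes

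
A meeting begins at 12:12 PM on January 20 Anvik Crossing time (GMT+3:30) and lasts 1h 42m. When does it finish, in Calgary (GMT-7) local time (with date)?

3:24 AM on Jan 20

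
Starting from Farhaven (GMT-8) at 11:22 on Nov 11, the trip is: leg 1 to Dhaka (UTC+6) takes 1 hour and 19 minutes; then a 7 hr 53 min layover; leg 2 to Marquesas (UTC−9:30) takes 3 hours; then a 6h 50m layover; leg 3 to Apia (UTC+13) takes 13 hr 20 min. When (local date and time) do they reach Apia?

16:44 on November 13

Convert departure to UTC: 11:22 + 8:00 = 19:22 UTC on Nov 11.
Add 1 hour and 19 minutes leg 1 → 20:41 UTC.
Add 7 hours and 53 minutes layover in Dhaka → 04:34 UTC (Nov 12).
Add 3 hours leg 2 → 07:34 UTC.
Add 6 hours and 50 minutes layover in Marquesas → 14:24 UTC.
Add 13 hours and 20 minutes leg 3 → 03:44 UTC (Nov 13).
Apia is UTC+13:00, so local arrival = 03:44 + 13:00 = 16:44 on Nov 13.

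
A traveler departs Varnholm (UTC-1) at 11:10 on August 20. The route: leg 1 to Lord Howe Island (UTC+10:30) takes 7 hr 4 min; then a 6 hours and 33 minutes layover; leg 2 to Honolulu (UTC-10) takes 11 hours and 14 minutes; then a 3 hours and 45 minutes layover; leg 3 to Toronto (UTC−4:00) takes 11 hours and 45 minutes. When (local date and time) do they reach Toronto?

00:31 on August 22

Convert departure to UTC: 11:10 + 1:00 = 12:10 UTC on Aug 20.
Add 7 hours and 4 minutes leg 1 → 19:14 UTC.
Add 6 hours 33 minutes layover in Lord Howe Island → 01:47 UTC (Aug 21).
Add 11 hours 14 minutes leg 2 → 13:01 UTC.
Add 3 hours and 45 minutes layover in Honolulu → 16:46 UTC.
Add 11 hours 45 minutes leg 3 → 04:31 UTC (Aug 22).
Toronto is UTC−4:00, so local arrival = 04:31 − 4:00 = 00:31 on Aug 22.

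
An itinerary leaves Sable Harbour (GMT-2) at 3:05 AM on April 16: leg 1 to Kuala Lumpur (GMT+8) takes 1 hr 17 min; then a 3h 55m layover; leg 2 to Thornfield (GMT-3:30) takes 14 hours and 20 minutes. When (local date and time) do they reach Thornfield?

Convert departure to UTC: 3:05 AM + 2:00 = 5:05 AM UTC on Apr 16.
Add 1 hour 17 minutes leg 1 → 6:22 AM UTC.
Add 3 hours 55 minutes layover in Kuala Lumpur → 10:17 AM UTC.
Add 14 hours and 20 minutes leg 2 → 12:37 AM UTC (Apr 17).
Thornfield is UTC−3:30, so local arrival = 12:37 AM − 3:30 = 9:07 PM on Apr 16.

9:07 PM on April 16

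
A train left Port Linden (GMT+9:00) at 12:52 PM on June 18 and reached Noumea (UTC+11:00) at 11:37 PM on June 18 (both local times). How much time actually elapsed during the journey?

8 hours 45 minutes

Departure in UTC: 12:52 PM − 9:00 = 3:52 AM on Jun 18.
Arrival in UTC: 11:37 PM − 11:00 = 12:37 PM on Jun 18.
Elapsed = 12:37 PM − 3:52 AM = 8 hours 45 minutes.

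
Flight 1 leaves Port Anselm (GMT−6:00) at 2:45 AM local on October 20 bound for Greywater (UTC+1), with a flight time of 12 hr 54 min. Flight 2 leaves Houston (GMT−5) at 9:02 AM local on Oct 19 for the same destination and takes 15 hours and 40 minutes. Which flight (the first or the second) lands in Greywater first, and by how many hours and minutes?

Flight 1 in UTC: 2:45 AM + 6:00 = 8:45 AM on Oct 20.
+12 hours 54 minutes → arrive 9:39 PM UTC on Oct 20.
Flight 2 in UTC: 9:02 AM + 5:00 = 2:02 PM on Oct 19.
+15 hours and 40 minutes → arrive 5:42 AM UTC on Oct 20.
Flight 2 lands earlier by 15 hours 57 minutes.

the second, by 15 hours 57 minutes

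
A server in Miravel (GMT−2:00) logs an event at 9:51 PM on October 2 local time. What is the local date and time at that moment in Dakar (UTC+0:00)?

In UTC: 9:51 PM + 2:00 = 11:51 PM on Oct 2.
Dakar is UTC+0, so it is 11:51 PM on Oct 2.

11:51 PM on Oct 2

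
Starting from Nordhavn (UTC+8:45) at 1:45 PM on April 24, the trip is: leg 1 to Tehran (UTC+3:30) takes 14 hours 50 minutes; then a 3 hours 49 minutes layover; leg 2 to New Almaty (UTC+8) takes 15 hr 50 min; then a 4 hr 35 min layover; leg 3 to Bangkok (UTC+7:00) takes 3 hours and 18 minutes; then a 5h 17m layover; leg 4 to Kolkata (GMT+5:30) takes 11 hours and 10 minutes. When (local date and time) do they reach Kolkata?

9:19 PM on April 26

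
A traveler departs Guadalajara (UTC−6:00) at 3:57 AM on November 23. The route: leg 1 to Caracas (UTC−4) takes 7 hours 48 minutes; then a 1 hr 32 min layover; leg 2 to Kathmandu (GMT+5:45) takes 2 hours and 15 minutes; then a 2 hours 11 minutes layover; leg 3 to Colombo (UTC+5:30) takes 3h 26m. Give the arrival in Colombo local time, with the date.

Convert departure to UTC: 3:57 AM + 6:00 = 9:57 AM UTC on Nov 23.
Add 7 hours and 48 minutes leg 1 → 5:45 PM UTC.
Add 1 hour 32 minutes layover in Caracas → 7:17 PM UTC.
Add 2 hours 15 minutes leg 2 → 9:32 PM UTC.
Add 2 hours 11 minutes layover in Kathmandu → 11:43 PM UTC.
Add 3 hours 26 minutes leg 3 → 3:09 AM UTC (Nov 24).
Colombo is UTC+5:30, so local arrival = 3:09 AM + 5:30 = 8:39 AM on Nov 24.

8:39 AM on November 24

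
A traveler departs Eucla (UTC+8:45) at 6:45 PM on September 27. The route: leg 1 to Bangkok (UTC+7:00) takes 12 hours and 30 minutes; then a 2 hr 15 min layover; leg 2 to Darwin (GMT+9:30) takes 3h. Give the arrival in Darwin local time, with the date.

1:15 PM on September 28

Convert departure to UTC: 6:45 PM − 8:45 = 10:00 AM UTC on Sep 27.
Add 12 hours 30 minutes leg 1 → 10:30 PM UTC.
Add 2 hours 15 minutes layover in Bangkok → 12:45 AM UTC (Sep 28).
Add 3 hours leg 2 → 3:45 AM UTC.
Darwin is UTC+9:30, so local arrival = 3:45 AM + 9:30 = 1:15 PM on Sep 28.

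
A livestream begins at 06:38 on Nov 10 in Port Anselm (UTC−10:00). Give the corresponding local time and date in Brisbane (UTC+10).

In UTC: 06:38 + 10:00 = 16:38 on Nov 10.
Brisbane is UTC+10:00: 16:38 + 10:00 = 02:38 on Nov 11.

02:38 on November 11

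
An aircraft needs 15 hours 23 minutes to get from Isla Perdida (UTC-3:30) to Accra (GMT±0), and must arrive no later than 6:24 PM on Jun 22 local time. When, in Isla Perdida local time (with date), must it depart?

11:31 PM on June 21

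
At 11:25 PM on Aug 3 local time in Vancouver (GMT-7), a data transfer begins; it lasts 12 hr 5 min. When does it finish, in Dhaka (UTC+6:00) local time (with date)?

12:30 AM on August 5

Convert start to UTC: 11:25 PM + 7:00 = 6:25 AM UTC on Aug 4.
Add 12 hours 5 minutes duration → 6:30 PM UTC.
Dhaka is UTC+6:00, so local end time = 6:30 PM + 6:00 = 12:30 AM on Aug 5.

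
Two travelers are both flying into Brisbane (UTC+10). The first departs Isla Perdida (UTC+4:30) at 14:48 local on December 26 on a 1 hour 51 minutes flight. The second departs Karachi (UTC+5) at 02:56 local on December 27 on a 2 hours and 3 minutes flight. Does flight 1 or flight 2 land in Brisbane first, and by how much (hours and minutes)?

the first, by 11 hours 50 minutes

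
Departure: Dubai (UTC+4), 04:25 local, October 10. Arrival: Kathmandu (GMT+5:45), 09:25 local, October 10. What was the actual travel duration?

3 hours 15 minutes

Departure in UTC: 04:25 − 4:00 = 00:25 on Oct 10.
Arrival in UTC: 09:25 − 5:45 = 03:40 on Oct 10.
Elapsed = 03:40 − 00:25 = 3 hours 15 minutes.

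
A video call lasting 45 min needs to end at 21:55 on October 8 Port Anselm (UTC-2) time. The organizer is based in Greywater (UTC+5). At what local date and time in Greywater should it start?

Target end time in UTC: 21:55 + 2:00 = 23:55 on Oct 8.
Subtract 45 minutes → start 23:10 UTC on Oct 8.
Greywater is UTC+5:00: 23:10 + 5:00 = 04:10 on Oct 9.

04:10 on Oct 9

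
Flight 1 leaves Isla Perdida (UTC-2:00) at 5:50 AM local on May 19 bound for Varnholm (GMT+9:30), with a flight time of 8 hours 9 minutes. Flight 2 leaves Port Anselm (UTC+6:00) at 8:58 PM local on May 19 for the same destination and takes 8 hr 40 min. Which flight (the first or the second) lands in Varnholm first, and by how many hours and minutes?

the first, by 7 hours 39 minutes

Flight 1 in UTC: 5:50 AM + 2:00 = 7:50 AM on May 19.
+8 hours and 9 minutes → arrive 3:59 PM UTC on May 19.
Flight 2 in UTC: 8:58 PM − 6:00 = 2:58 PM on May 19.
+8 hours and 40 minutes → arrive 11:38 PM UTC on May 19.
Flight 1 lands earlier by 7 hours 39 minutes.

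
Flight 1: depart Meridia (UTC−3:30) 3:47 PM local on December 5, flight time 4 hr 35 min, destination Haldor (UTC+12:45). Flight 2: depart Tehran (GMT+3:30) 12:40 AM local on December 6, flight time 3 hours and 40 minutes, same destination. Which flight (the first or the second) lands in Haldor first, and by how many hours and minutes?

the first, by 58 minutes

Flight 1 in UTC: 3:47 PM + 3:30 = 7:17 PM on Dec 5.
+4 hours and 35 minutes → arrive 11:52 PM UTC on Dec 5.
Flight 2 in UTC: 12:40 AM − 3:30 = 9:10 PM on Dec 5.
+3 hours 40 minutes → arrive 12:50 AM UTC on Dec 6.
Flight 1 lands earlier by 58 minutes.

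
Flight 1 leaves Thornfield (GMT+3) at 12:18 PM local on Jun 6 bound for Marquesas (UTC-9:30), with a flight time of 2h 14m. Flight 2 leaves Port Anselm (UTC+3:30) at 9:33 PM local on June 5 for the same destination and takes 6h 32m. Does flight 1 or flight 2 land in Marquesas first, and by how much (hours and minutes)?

Flight 1 in UTC: 12:18 PM − 3:00 = 9:18 AM on Jun 6.
+2 hours and 14 minutes → arrive 11:32 AM UTC on Jun 6.
Flight 2 in UTC: 9:33 PM − 3:30 = 6:03 PM on Jun 5.
+6 hours 32 minutes → arrive 12:35 AM UTC on Jun 6.
Flight 2 lands earlier by 10 hours 57 minutes.

the second, by 10 hours 57 minutes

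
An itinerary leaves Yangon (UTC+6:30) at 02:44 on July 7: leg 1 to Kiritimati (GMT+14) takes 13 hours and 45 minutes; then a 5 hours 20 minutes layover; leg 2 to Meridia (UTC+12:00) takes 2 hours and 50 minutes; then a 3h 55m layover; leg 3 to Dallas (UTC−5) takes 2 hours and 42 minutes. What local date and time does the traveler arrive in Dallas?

19:46 on Jul 7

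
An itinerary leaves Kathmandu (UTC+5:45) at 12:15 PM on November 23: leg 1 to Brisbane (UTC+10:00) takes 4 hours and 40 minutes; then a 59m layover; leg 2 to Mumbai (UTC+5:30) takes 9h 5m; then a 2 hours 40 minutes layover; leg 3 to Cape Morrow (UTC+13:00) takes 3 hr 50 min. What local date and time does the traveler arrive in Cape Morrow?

Convert departure to UTC: 12:15 PM − 5:45 = 6:30 AM UTC on Nov 23.
Add 4 hours and 40 minutes leg 1 → 11:10 AM UTC.
Add 59 minutes layover in Brisbane → 12:09 PM UTC.
Add 9 hours and 5 minutes leg 2 → 9:14 PM UTC.
Add 2 hours and 40 minutes layover in Mumbai → 11:54 PM UTC.
Add 3 hours 50 minutes leg 3 → 3:44 AM UTC (Nov 24).
Cape Morrow is UTC+13:00, so local arrival = 3:44 AM + 13:00 = 4:44 PM on Nov 24.

4:44 PM on November 24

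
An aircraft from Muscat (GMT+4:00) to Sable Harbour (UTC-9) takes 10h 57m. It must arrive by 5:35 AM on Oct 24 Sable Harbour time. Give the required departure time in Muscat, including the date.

Target arrival in UTC: 5:35 AM + 9:00 = 2:35 PM on Oct 24.
Subtract 10 hours and 57 minutes → departure 3:38 AM UTC on Oct 24.
Muscat is UTC+4:00: 3:38 AM + 4:00 = 7:38 AM on Oct 24.

7:38 AM on October 24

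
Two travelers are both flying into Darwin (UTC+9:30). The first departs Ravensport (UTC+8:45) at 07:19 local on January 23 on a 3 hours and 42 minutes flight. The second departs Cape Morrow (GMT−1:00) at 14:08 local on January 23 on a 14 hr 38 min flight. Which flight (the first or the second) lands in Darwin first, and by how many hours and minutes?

the first, by 27 hours 30 minutes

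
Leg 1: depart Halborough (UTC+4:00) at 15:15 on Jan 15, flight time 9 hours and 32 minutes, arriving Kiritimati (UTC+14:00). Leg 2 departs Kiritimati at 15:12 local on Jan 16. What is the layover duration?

Convert departure to UTC: 15:15 − 4:00 = 11:15 UTC on Jan 15.
Add 9 hours 32 minutes flight time → 20:47 UTC.
Kiritimati is UTC+14:00, so local arrival = 20:47 + 14:00 = 10:47 on Jan 16.
Layover = 15:12 − 10:47 = 4 hours 25 minutes.

4 hours 25 minutes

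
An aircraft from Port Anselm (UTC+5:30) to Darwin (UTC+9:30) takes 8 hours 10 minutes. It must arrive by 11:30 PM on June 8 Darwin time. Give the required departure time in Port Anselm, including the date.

11:20 AM on June 8

Target arrival in UTC: 11:30 PM − 9:30 = 2:00 PM on Jun 8.
Subtract 8 hours and 10 minutes → departure 5:50 AM UTC on Jun 8.
Port Anselm is UTC+5:30: 5:50 AM + 5:30 = 11:20 AM on Jun 8.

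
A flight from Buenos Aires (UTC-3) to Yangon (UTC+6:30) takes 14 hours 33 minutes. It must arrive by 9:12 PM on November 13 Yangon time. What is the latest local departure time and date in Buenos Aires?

Target arrival in UTC: 9:12 PM − 6:30 = 2:42 PM on Nov 13.
Subtract 14 hours and 33 minutes → departure 12:09 AM UTC on Nov 13.
Buenos Aires is UTC−3:00: 12:09 AM − 3:00 = 9:09 PM on Nov 12.

9:09 PM on Nov 12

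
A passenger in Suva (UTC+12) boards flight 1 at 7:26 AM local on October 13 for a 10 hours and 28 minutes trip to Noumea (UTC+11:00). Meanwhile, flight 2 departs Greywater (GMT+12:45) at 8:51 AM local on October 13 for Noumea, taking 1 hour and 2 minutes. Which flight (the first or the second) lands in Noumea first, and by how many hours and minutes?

the second, by 8 hours 46 minutes

Flight 1 in UTC: 7:26 AM − 12:00 = 7:26 PM on Oct 12.
+10 hours 28 minutes → arrive 5:54 AM UTC on Oct 13.
Flight 2 in UTC: 8:51 AM − 12:45 = 8:06 PM on Oct 12.
+1 hour and 2 minutes → arrive 9:08 PM UTC on Oct 12.
Flight 2 lands earlier by 8 hours 46 minutes.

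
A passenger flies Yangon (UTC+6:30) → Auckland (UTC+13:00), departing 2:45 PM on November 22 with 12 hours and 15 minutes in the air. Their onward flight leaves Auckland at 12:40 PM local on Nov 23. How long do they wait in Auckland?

Convert departure to UTC: 2:45 PM − 6:30 = 8:15 AM UTC on Nov 22.
Add 12 hours 15 minutes flight time → 8:30 PM UTC.
Auckland is UTC+13:00, so local arrival = 8:30 PM + 13:00 = 9:30 AM on Nov 23.
Layover = 12:40 PM − 9:30 AM = 3 hours 10 minutes.

3 hours 10 minutes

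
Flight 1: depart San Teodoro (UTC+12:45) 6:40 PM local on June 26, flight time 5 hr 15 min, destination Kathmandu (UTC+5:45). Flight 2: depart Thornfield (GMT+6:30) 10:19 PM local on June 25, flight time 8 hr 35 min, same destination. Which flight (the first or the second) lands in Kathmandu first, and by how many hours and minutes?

Flight 1 in UTC: 6:40 PM − 12:45 = 5:55 AM on Jun 26.
+5 hours 15 minutes → arrive 11:10 AM UTC on Jun 26.
Flight 2 in UTC: 10:19 PM − 6:30 = 3:49 PM on Jun 25.
+8 hours and 35 minutes → arrive 12:24 AM UTC on Jun 26.
Flight 2 lands earlier by 10 hours 46 minutes.

the second, by 10 hours 46 minutes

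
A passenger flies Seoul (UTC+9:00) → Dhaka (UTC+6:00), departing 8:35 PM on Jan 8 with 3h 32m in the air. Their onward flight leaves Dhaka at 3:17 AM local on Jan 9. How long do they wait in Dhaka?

Convert departure to UTC: 8:35 PM − 9:00 = 11:35 AM UTC on Jan 8.
Add 3 hours and 32 minutes flight time → 3:07 PM UTC.
Dhaka is UTC+6:00, so local arrival = 3:07 PM + 6:00 = 9:07 PM on Jan 8.
Layover = 3:17 AM − 9:07 PM (+1 day) = 6 hours 10 minutes.

6 hours 10 minutes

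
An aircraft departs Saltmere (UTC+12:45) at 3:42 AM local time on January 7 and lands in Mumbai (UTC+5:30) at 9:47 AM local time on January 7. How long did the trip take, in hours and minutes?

Departure in UTC: 3:42 AM − 12:45 = 2:57 PM on Jan 6.
Arrival in UTC: 9:47 AM − 5:30 = 4:17 AM on Jan 7.
Elapsed = 4:17 AM − 2:57 PM (+1 day) = 13 hours 20 minutes.

13 hours 20 minutes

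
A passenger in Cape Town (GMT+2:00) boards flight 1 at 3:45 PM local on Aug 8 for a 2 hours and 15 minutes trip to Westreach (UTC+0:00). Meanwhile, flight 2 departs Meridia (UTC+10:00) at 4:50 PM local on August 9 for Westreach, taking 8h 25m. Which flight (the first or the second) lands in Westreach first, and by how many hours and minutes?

Flight 1 in UTC: 3:45 PM − 2:00 = 1:45 PM on Aug 8.
+2 hours 15 minutes → arrive 4:00 PM UTC on Aug 8.
Flight 2 in UTC: 4:50 PM − 10:00 = 6:50 AM on Aug 9.
+8 hours and 25 minutes → arrive 3:15 PM UTC on Aug 9.
Flight 1 lands earlier by 23 hours 15 minutes.

the first, by 23 hours 15 minutes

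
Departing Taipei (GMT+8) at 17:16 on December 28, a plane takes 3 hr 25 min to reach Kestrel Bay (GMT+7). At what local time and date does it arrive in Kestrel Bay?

19:41 on December 28

Convert departure to UTC: 17:16 − 8:00 = 09:16 UTC on Dec 28.
Add 3 hours 25 minutes travel time → 12:41 UTC.
Kestrel Bay is UTC+7:00, so local arrival = 12:41 + 7:00 = 19:41 on Dec 28.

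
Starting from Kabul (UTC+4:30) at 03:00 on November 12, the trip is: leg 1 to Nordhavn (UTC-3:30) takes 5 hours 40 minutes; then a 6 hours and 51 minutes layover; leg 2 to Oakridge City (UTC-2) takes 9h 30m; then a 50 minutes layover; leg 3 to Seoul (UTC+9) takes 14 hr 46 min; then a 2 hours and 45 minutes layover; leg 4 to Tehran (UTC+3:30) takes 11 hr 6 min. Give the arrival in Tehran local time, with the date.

05:28 on November 14

Convert departure to UTC: 03:00 − 4:30 = 22:30 UTC on Nov 11.
Add 5 hours 40 minutes leg 1 → 04:10 UTC (Nov 12).
Add 6 hours 51 minutes layover in Nordhavn → 11:01 UTC.
Add 9 hours 30 minutes leg 2 → 20:31 UTC.
Add 50 minutes layover in Oakridge City → 21:21 UTC.
Add 14 hours and 46 minutes leg 3 → 12:07 UTC (Nov 13).
Add 2 hours 45 minutes layover in Seoul → 14:52 UTC.
Add 11 hours 6 minutes leg 4 → 01:58 UTC (Nov 14).
Tehran is UTC+3:30, so local arrival = 01:58 + 3:30 = 05:28 on Nov 14.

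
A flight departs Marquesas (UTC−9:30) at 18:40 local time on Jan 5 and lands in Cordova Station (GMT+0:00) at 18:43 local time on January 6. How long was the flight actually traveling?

Cordova Station is 9:30 ahead of Marquesas.
Clock-face elapsed time (ignoring zones) is 24 hours 3 minutes.
Actual elapsed = 24 hours 3 minutes − 9:30 = 14 hours 33 minutes.

14 hours 33 minutes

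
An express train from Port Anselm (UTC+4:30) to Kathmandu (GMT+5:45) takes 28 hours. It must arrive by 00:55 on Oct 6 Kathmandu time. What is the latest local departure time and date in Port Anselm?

19:40 on October 4

Target arrival in UTC: 00:55 − 5:45 = 19:10 on Oct 5.
Subtract 28 hours → departure 15:10 UTC on Oct 4.
Port Anselm is UTC+4:30: 15:10 + 4:30 = 19:40 on Oct 4.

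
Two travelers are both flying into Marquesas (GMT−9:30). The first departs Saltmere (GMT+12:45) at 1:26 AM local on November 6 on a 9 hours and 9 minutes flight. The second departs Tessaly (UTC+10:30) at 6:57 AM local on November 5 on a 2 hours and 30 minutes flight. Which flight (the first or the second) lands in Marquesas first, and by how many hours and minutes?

the second, by 22 hours 53 minutes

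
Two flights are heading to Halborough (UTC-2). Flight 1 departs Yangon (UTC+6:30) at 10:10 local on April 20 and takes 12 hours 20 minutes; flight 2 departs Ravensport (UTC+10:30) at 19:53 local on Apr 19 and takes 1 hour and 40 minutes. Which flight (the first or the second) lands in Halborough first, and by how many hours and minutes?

the second, by 28 hours 57 minutes

Flight 1 in UTC: 10:10 − 6:30 = 03:40 on Apr 20.
+12 hours and 20 minutes → arrive 16:00 UTC on Apr 20.
Flight 2 in UTC: 19:53 − 10:30 = 09:23 on Apr 19.
+1 hour and 40 minutes → arrive 11:03 UTC on Apr 19.
Flight 2 lands earlier by 28 hours 57 minutes.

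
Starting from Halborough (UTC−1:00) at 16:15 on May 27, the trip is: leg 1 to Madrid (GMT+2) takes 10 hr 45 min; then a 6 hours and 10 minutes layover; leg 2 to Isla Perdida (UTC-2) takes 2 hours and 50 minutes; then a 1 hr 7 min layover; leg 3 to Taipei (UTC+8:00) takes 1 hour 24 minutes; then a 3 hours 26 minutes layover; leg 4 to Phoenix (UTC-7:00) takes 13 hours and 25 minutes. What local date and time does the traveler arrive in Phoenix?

Convert departure to UTC: 16:15 + 1:00 = 17:15 UTC on May 27.
Add 10 hours 45 minutes leg 1 → 04:00 UTC (May 28).
Add 6 hours 10 minutes layover in Madrid → 10:10 UTC.
Add 2 hours 50 minutes leg 2 → 13:00 UTC.
Add 1 hour and 7 minutes layover in Isla Perdida → 14:07 UTC.
Add 1 hour 24 minutes leg 3 → 15:31 UTC.
Add 3 hours and 26 minutes layover in Taipei → 18:57 UTC.
Add 13 hours 25 minutes leg 4 → 08:22 UTC (May 29).
Phoenix is UTC−7:00, so local arrival = 08:22 − 7:00 = 01:22 on May 29.

01:22 on May 29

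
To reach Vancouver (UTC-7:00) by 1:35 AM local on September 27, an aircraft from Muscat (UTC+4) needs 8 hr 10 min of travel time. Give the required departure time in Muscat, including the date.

Target arrival in UTC: 1:35 AM + 7:00 = 8:35 AM on Sep 27.
Subtract 8 hours 10 minutes → departure 12:25 AM UTC on Sep 27.
Muscat is UTC+4:00: 12:25 AM + 4:00 = 4:25 AM on Sep 27.

4:25 AM on September 27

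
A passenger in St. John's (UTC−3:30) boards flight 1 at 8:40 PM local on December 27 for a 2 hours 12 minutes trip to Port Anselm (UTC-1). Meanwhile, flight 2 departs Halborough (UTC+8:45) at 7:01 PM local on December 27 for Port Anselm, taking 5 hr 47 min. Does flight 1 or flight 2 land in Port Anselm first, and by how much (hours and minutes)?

the second, by 10 hours 19 minutes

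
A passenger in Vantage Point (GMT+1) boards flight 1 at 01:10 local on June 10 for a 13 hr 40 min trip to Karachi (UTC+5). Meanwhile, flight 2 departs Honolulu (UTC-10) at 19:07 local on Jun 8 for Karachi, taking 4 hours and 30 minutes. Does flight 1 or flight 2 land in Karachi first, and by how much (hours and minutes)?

the second, by 28 hours 13 minutes

Flight 1 in UTC: 01:10 − 1:00 = 00:10 on Jun 10.
+13 hours 40 minutes → arrive 13:50 UTC on Jun 10.
Flight 2 in UTC: 19:07 + 10:00 = 05:07 on Jun 9.
+4 hours and 30 minutes → arrive 09:37 UTC on Jun 9.
Flight 2 lands earlier by 28 hours 13 minutes.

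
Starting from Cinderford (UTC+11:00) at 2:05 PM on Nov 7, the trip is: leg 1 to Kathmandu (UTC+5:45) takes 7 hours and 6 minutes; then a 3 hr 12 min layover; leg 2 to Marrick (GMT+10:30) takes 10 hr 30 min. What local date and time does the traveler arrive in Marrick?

Convert departure to UTC: 2:05 PM − 11:00 = 3:05 AM UTC on Nov 7.
Add 7 hours and 6 minutes leg 1 → 10:11 AM UTC.
Add 3 hours and 12 minutes layover in Kathmandu → 1:23 PM UTC.
Add 10 hours and 30 minutes leg 2 → 11:53 PM UTC.
Marrick is UTC+10:30, so local arrival = 11:53 PM + 10:30 = 10:23 AM on Nov 8.

10:23 AM on Nov 8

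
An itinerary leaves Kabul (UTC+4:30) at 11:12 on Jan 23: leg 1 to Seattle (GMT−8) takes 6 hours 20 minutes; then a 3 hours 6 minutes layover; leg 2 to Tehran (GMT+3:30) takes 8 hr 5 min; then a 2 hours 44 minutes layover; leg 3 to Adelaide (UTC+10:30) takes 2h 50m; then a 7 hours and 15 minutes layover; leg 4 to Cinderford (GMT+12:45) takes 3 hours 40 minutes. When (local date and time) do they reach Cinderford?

Convert departure to UTC: 11:12 − 4:30 = 06:42 UTC on Jan 23.
Add 6 hours and 20 minutes leg 1 → 13:02 UTC.
Add 3 hours 6 minutes layover in Seattle → 16:08 UTC.
Add 8 hours and 5 minutes leg 2 → 00:13 UTC (Jan 24).
Add 2 hours 44 minutes layover in Tehran → 02:57 UTC.
Add 2 hours 50 minutes leg 3 → 05:47 UTC.
Add 7 hours 15 minutes layover in Adelaide → 13:02 UTC.
Add 3 hours and 40 minutes leg 4 → 16:42 UTC.
Cinderford is UTC+12:45, so local arrival = 16:42 + 12:45 = 05:27 on Jan 25.

05:27 on January 25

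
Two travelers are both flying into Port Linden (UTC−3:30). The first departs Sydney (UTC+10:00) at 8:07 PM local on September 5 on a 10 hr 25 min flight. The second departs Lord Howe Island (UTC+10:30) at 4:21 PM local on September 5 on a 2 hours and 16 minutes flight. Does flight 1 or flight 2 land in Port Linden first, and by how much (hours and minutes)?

the second, by 12 hours 25 minutes

Flight 1 in UTC: 8:07 PM − 10:00 = 10:07 AM on Sep 5.
+10 hours and 25 minutes → arrive 8:32 PM UTC on Sep 5.
Flight 2 in UTC: 4:21 PM − 10:30 = 5:51 AM on Sep 5.
+2 hours and 16 minutes → arrive 8:07 AM UTC on Sep 5.
Flight 2 lands earlier by 12 hours 25 minutes.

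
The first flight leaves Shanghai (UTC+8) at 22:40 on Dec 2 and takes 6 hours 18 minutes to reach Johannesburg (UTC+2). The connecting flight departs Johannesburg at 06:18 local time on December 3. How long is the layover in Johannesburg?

7 hours 20 minutes

Convert departure to UTC: 22:40 − 8:00 = 14:40 UTC on Dec 2.
Add 6 hours and 18 minutes flight time → 20:58 UTC.
Johannesburg is UTC+2:00, so local arrival = 20:58 + 2:00 = 22:58 on Dec 2.
Layover = 06:18 − 22:58 (+1 day) = 7 hours 20 minutes.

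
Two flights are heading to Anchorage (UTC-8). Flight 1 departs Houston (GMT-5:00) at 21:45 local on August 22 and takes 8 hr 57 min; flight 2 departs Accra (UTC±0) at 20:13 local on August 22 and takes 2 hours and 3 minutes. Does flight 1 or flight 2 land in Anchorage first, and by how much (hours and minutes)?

Flight 1 in UTC: 21:45 + 5:00 = 02:45 on Aug 23.
+8 hours and 57 minutes → arrive 11:42 UTC on Aug 23.
Flight 2 departs at 20:13 UTC (Aug 22).
+2 hours 3 minutes → arrive 22:16 UTC on Aug 22.
Flight 2 lands earlier by 13 hours 26 minutes.

the second, by 13 hours 26 minutes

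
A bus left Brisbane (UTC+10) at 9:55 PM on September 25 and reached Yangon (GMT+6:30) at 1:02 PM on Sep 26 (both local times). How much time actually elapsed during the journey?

Departure in UTC: 9:55 PM − 10:00 = 11:55 AM on Sep 25.
Arrival in UTC: 1:02 PM − 6:30 = 6:32 AM on Sep 26.
Elapsed = 6:32 AM − 11:55 AM (+1 day) = 18 hours 37 minutes.

18 hours 37 minutes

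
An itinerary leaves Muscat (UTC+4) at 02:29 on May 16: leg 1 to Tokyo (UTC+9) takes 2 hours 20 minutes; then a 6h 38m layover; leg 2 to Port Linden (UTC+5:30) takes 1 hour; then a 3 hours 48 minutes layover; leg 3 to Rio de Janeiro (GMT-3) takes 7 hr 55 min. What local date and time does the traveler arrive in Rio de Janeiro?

17:10 on May 16

Convert departure to UTC: 02:29 − 4:00 = 22:29 UTC on May 15.
Add 2 hours and 20 minutes leg 1 → 00:49 UTC (May 16).
Add 6 hours 38 minutes layover in Tokyo → 07:27 UTC.
Add 1 hour leg 2 → 08:27 UTC.
Add 3 hours 48 minutes layover in Port Linden → 12:15 UTC.
Add 7 hours and 55 minutes leg 3 → 20:10 UTC.
Rio de Janeiro is UTC−3:00, so local arrival = 20:10 − 3:00 = 17:10 on May 16.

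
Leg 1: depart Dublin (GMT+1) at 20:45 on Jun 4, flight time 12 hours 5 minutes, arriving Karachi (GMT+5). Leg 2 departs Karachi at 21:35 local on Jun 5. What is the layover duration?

8 hours 45 minutes

Convert departure to UTC: 20:45 − 1:00 = 19:45 UTC on Jun 4.
Add 12 hours 5 minutes flight time → 07:50 UTC (Jun 5).
Karachi is UTC+5:00, so local arrival = 07:50 + 5:00 = 12:50 on Jun 5.
Layover = 21:35 − 12:50 = 8 hours 45 minutes.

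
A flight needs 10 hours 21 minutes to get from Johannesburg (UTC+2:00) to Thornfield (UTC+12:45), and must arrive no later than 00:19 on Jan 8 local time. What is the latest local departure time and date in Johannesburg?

Target arrival in UTC: 00:19 − 12:45 = 11:34 on Jan 7.
Subtract 10 hours and 21 minutes → departure 01:13 UTC on Jan 7.
Johannesburg is UTC+2:00: 01:13 + 2:00 = 03:13 on Jan 7.

03:13 on January 7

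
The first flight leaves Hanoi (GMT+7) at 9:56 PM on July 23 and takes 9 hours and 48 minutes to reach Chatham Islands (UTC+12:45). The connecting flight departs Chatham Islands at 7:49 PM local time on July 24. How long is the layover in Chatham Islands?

Convert departure to UTC: 9:56 PM − 7:00 = 2:56 PM UTC on Jul 23.
Add 9 hours and 48 minutes flight time → 12:44 AM UTC (Jul 24).
Chatham Islands is UTC+12:45, so local arrival = 12:44 AM + 12:45 = 1:29 PM on Jul 24.
Layover = 7:49 PM − 1:29 PM = 6 hours 20 minutes.

6 hours 20 minutes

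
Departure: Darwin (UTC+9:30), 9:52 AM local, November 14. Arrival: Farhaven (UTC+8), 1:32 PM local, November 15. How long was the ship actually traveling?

29 hours 10 minutes

Departure in UTC: 9:52 AM − 9:30 = 12:22 AM on Nov 14.
Arrival in UTC: 1:32 PM − 8:00 = 5:32 AM on Nov 15.
Elapsed = 5:32 AM − 12:22 AM (+1 day) = 29 hours 10 minutes.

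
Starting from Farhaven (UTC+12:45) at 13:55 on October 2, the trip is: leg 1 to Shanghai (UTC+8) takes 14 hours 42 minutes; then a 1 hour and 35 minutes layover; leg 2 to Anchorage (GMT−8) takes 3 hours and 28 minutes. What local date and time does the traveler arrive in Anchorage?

12:55 on Oct 2

Convert departure to UTC: 13:55 − 12:45 = 01:10 UTC on Oct 2.
Add 14 hours and 42 minutes leg 1 → 15:52 UTC.
Add 1 hour 35 minutes layover in Shanghai → 17:27 UTC.
Add 3 hours and 28 minutes leg 2 → 20:55 UTC.
Anchorage is UTC−8:00, so local arrival = 20:55 − 8:00 = 12:55 on Oct 2.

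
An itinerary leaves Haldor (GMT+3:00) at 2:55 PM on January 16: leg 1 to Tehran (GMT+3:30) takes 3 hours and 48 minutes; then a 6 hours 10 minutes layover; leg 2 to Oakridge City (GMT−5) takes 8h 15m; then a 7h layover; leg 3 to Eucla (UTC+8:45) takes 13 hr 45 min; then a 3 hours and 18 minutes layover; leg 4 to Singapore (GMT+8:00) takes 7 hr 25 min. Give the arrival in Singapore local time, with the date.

Convert departure to UTC: 2:55 PM − 3:00 = 11:55 AM UTC on Jan 16.
Add 3 hours 48 minutes leg 1 → 3:43 PM UTC.
Add 6 hours 10 minutes layover in Tehran → 9:53 PM UTC.
Add 8 hours and 15 minutes leg 2 → 6:08 AM UTC (Jan 17).
Add 7 hours layover in Oakridge City → 1:08 PM UTC.
Add 13 hours and 45 minutes leg 3 → 2:53 AM UTC (Jan 18).
Add 3 hours 18 minutes layover in Eucla → 6:11 AM UTC.
Add 7 hours 25 minutes leg 4 → 1:36 PM UTC.
Singapore is UTC+8:00, so local arrival = 1:36 PM + 8:00 = 9:36 PM on Jan 18.

9:36 PM on January 18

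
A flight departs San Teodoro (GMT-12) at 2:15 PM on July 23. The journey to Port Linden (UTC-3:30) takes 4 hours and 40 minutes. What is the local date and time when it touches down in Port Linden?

3:25 AM on Jul 24

Convert departure to UTC: 2:15 PM + 12:00 = 2:15 AM UTC on Jul 24.
Add 4 hours and 40 minutes travel time → 6:55 AM UTC.
Port Linden is UTC−3:30, so local arrival = 6:55 AM − 3:30 = 3:25 AM on Jul 24.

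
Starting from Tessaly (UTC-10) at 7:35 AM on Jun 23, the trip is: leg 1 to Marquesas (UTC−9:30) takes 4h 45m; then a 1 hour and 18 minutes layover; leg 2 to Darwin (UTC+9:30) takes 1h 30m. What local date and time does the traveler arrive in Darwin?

10:38 AM on Jun 24

Convert departure to UTC: 7:35 AM + 10:00 = 5:35 PM UTC on Jun 23.
Add 4 hours and 45 minutes leg 1 → 10:20 PM UTC.
Add 1 hour 18 minutes layover in Marquesas → 11:38 PM UTC.
Add 1 hour and 30 minutes leg 2 → 1:08 AM UTC (Jun 24).
Darwin is UTC+9:30, so local arrival = 1:08 AM + 9:30 = 10:38 AM on Jun 24.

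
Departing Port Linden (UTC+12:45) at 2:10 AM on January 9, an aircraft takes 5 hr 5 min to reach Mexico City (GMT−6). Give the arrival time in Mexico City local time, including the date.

Mexico City is 18:45 behind Port Linden.
After 5 hours 5 minutes it is 7:15 AM in Port Linden.
Shift by the zone difference: 7:15 AM − 18:45 = 12:30 PM on Jan 8 in Mexico City.

12:30 PM on January 8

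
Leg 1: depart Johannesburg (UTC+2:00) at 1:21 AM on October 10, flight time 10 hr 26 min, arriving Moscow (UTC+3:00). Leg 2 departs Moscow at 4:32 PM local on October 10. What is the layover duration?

3 hours 45 minutes

Convert departure to UTC: 1:21 AM − 2:00 = 11:21 PM UTC on Oct 9.
Add 10 hours 26 minutes flight time → 9:47 AM UTC (Oct 10).
Moscow is UTC+3:00, so local arrival = 9:47 AM + 3:00 = 12:47 PM on Oct 10.
Layover = 4:32 PM − 12:47 PM = 3 hours 45 minutes.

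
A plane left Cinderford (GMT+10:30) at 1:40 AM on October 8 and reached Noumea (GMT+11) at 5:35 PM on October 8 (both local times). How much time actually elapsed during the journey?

15 hours 25 minutes

Noumea is 0:30 ahead of Cinderford.
Clock-face elapsed time (ignoring zones) is 15 hours 55 minutes.
Actual elapsed = 15 hours 55 minutes − 0:30 = 15 hours 25 minutes.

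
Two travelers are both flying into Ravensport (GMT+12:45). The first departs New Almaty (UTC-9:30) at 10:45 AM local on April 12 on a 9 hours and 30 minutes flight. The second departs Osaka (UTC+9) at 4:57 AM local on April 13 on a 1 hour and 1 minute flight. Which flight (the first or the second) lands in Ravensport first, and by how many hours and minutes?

Flight 1 in UTC: 10:45 AM + 9:30 = 8:15 PM on Apr 12.
+9 hours 30 minutes → arrive 5:45 AM UTC on Apr 13.
Flight 2 in UTC: 4:57 AM − 9:00 = 7:57 PM on Apr 12.
+1 hour 1 minute → arrive 8:58 PM UTC on Apr 12.
Flight 2 lands earlier by 8 hours 47 minutes.

the second, by 8 hours 47 minutes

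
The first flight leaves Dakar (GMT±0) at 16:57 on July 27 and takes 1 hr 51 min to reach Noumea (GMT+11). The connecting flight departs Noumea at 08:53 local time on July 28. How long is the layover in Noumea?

Dakar is at UTC+0, so departure is already 16:57 UTC on Jul 27.
Add 1 hour 51 minutes flight time → 18:48 UTC.
Noumea is UTC+11:00, so local arrival = 18:48 + 11:00 = 05:48 on Jul 28.
Layover = 08:53 − 05:48 = 3 hours 5 minutes.

3 hours 5 minutes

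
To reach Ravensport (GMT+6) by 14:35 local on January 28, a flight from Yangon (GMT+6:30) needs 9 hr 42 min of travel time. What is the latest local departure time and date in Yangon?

05:23 on January 28

Target arrival in UTC: 14:35 − 6:00 = 08:35 on Jan 28.
Subtract 9 hours 42 minutes → departure 22:53 UTC on Jan 27.
Yangon is UTC+6:30: 22:53 + 6:30 = 05:23 on Jan 28.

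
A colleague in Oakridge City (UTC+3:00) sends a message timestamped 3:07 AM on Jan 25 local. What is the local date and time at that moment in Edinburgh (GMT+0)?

In UTC: 3:07 AM − 3:00 = 12:07 AM on Jan 25.
Edinburgh is UTC+0, so it is 12:07 AM on Jan 25.

12:07 AM on Jan 25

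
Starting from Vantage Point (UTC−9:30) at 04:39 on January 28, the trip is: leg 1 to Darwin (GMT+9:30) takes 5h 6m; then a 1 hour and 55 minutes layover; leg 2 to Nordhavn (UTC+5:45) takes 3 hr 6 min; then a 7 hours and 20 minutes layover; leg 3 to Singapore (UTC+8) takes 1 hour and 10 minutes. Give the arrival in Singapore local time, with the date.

16:46 on January 29

Convert departure to UTC: 04:39 + 9:30 = 14:09 UTC on Jan 28.
Add 5 hours and 6 minutes leg 1 → 19:15 UTC.
Add 1 hour and 55 minutes layover in Darwin → 21:10 UTC.
Add 3 hours 6 minutes leg 2 → 00:16 UTC (Jan 29).
Add 7 hours and 20 minutes layover in Nordhavn → 07:36 UTC.
Add 1 hour 10 minutes leg 3 → 08:46 UTC.
Singapore is UTC+8:00, so local arrival = 08:46 + 8:00 = 16:46 on Jan 29.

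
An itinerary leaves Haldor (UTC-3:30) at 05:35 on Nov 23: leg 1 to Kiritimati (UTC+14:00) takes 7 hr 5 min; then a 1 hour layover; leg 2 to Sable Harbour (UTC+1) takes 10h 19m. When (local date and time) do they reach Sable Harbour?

Convert departure to UTC: 05:35 + 3:30 = 09:05 UTC on Nov 23.
Add 7 hours 5 minutes leg 1 → 16:10 UTC.
Add 1 hour layover in Kiritimati → 17:10 UTC.
Add 10 hours 19 minutes leg 2 → 03:29 UTC (Nov 24).
Sable Harbour is UTC+1:00, so local arrival = 03:29 + 1:00 = 04:29 on Nov 24.

04:29 on November 24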